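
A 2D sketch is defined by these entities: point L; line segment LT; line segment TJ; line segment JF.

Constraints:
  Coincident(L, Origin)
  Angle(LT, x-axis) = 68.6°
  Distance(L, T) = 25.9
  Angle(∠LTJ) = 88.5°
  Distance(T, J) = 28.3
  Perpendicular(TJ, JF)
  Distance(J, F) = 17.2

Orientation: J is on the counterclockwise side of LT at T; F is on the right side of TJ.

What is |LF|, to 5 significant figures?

51.184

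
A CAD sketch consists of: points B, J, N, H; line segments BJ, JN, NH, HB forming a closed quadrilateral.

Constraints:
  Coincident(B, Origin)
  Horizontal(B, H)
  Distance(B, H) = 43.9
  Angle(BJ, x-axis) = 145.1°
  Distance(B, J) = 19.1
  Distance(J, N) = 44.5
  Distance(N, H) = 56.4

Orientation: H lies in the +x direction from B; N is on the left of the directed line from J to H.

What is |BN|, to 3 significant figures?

47.6

B is at the origin; BH is horizontal with |BH| = 43.9 and H in +x, so H = (43.9, 0). BJ runs at 145.1° with |BJ| = 19.1, so J = (-15.7, 10.9). N is determined by |JN| = 44.5 and |NH| = 56.4 together: it lies at the intersection of circle(J, 44.5) and circle(H, 56.4). With |JH| = 60.6, the foot of the radical line on JH is 20.4 from J and the perpendicular offset is √(44.5² − 20.4²) = 39.6. Taking the left-of-JH solution: N = (11.5, 46.2).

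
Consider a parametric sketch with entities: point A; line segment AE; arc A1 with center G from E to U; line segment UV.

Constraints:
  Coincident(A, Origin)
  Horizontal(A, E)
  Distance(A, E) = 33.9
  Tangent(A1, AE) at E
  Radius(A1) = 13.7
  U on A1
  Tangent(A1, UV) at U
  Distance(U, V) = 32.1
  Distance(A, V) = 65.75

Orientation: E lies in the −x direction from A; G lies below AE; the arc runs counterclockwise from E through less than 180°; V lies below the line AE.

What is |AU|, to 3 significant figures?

49.6

A is at the origin; AE is horizontal with |AE| = 33.9 and E on the −x side, so E = (-33.9, 0.00). The tangent condition forces GE to be normal to AE, so G = E + (0, -13.7) = (-33.9, -13.7). Since GU ⟂ UV (tangency), |GV| = √(13.7² + 32.1²) = 34.9 regardless of where U sits on A1. So V lies on both circle(A, 65.75) and circle(G, 34.9); the below-AE intersection is V = (-46.9, -46.1). U is the foot of the tangent from V: U = (-47.6, -14.0).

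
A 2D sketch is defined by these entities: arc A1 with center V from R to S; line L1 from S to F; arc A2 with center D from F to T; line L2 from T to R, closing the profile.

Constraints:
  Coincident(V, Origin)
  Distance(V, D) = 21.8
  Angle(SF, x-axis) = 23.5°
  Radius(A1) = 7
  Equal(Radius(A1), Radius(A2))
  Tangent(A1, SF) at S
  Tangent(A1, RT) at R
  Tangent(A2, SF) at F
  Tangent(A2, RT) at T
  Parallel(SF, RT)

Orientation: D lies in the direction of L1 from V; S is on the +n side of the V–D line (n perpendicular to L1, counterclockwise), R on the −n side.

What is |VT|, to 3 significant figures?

22.9

The slot axis is L1's direction at 23.5°, so u = (cos 23.5°, sin 23.5°) = (0.917, 0.399) and n = (−sin 23.5°, cos 23.5°) = (-0.399, 0.917). V is at the origin and D lies 21.8 along u from V, so D = 21.8·u = (20.0, 8.69). Tangency of A1 to both parallel lines with radius 7.0 puts S and R at V ± 7.0·n: S = (-2.79, 6.42), R = (2.79, -6.42). Equal radii place F and T the same way about D: F = D + 7.0·n = (17.2, 15.1), T = D − 7.0·n = (22.8, 2.27). Then |VT| = |T − V| = 22.9.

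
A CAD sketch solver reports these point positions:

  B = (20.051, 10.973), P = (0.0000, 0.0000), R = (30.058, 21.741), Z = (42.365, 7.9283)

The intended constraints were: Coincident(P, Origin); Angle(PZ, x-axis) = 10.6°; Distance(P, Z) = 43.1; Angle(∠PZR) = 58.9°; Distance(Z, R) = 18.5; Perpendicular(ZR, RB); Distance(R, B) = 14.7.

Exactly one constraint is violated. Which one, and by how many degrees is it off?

Perpendicular(ZR, RB) — off by 5.40°.

P = (0.00, 0.00) ✓; PZ at 10.60° ✓; |PZ| = 43.10 ✓; ∠PZR = 58.90° ✓; |ZR| = 18.50 ✓; ∠(ZR, RB) = 95.40° ✗; |RB| = 14.70 ✓.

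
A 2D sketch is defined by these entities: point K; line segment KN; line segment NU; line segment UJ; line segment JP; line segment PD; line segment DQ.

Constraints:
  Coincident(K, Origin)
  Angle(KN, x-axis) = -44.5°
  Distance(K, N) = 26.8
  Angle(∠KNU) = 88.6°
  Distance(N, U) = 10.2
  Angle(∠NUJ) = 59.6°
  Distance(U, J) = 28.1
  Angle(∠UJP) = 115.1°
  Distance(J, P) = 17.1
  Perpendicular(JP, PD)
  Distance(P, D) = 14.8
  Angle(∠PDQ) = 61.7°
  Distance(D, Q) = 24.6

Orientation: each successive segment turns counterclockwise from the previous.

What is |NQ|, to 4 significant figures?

21.55

K is at the origin; KN runs at -44.5° with length 26.8, so N = (19.12, -18.78). ∠KNU = 88.6° gives NU at 46.90° from the x-axis; with |NU| = 10.2, U = (26.08, -11.34). ∠NUJ = 59.6° gives UJ at 167.3° from the x-axis; with |UJ| = 28.1, J = (-1.328, -5.159). ∠UJP = 115.1° gives JP at -127.8° from the x-axis; with |JP| = 17.1, P = (-11.81, -18.67). JP is perpendicular to PD, so PD runs at -37.80°; with |PD| = 14.8, D = (-0.1144, -27.74). ∠PDQ = 61.7° gives DQ at 80.50° from the x-axis; with |DQ| = 24.6, Q = (3.946, -3.479). Then |NQ| = |Q − N| = 21.55.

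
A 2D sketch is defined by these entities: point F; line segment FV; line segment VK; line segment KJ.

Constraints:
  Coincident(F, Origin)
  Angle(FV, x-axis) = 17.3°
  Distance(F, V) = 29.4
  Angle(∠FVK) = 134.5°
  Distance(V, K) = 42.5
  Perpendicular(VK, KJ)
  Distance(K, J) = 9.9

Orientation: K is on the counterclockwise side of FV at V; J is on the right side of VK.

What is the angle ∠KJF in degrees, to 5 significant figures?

63.934°

∠FVK = 134.5°, so VK runs at 17.3° + (180° − 134.5°) = 62.800° from the x-axis; with |VK| = 42.5, K = V + 42.5·(cos 62.800°, sin 62.800°) = (47.497, 46.543). VK ⟂ KJ; with |KJ| = 9.9 on the right of VK, J = K + 9.9·(0.88942, -0.45710) = (56.302, 42.018). Then cos ∠KJF = JK·JF / (|JK||JF|), giving 63.934°.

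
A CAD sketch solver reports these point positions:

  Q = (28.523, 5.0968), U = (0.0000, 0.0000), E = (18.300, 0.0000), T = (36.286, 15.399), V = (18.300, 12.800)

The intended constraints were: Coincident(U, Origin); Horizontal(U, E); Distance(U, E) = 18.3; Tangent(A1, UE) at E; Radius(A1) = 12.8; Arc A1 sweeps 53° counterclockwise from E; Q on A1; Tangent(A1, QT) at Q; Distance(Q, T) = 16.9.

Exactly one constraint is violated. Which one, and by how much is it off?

Distance(Q, T) = 16.9 — off by 4.00.

U = (0.00, 0.00) ✓; U.y = 0.00, E.y = 0.00 ✓; |UE| = 18.30 ✓; ∠(VE, EU) = 90.00° ✓; |VE| = 12.80 ✓; bearing(V→Q) − bearing(V→E) = 53.00° ✓; |VQ| = 12.80 ✓; ∠(VQ, QT) = 90.00° ✓; |QT| = 12.90 ✗.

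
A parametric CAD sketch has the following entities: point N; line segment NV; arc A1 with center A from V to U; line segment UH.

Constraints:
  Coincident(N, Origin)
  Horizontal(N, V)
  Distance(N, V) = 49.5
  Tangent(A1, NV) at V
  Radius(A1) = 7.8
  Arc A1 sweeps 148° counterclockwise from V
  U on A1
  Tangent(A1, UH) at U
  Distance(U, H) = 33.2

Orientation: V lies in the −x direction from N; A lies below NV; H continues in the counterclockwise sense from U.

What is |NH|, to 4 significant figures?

40.91

N is at the origin; N and V share the same y with |NV| = 49.5 and V on the −x side, so V = (-49.50, 0.000). Since A1 is tangent to NV there, AV ⟂ NV, so A = V + (0, -7.8) = (-49.50, -7.800). On A1, V sits at bearing 90° from A; a 148° counterclockwise sweep puts U at bearing 238°, so U = A + 7.8·(cos 238°, sin 238°) = (-53.63, -14.41). Tangency of A1 to UH means the radius AU is perpendicular to UH, so UH runs along (−sin 238°, cos 238°); with |UH| = 33.2, H = (-25.48, -32.01). Then |NH| = |H − N| = 40.91.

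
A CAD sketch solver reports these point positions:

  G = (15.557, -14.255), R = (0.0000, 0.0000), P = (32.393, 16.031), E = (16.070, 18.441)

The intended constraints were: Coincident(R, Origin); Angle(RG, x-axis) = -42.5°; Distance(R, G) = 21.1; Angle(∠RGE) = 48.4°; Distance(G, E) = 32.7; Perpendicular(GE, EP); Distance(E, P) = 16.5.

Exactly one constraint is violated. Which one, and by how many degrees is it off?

Perpendicular(GE, EP) — off by 7.50°.

R = (0.00, 0.00) ✓; RG at -42.50° ✓; |RG| = 21.10 ✓; ∠RGE = 48.40° ✓; |GE| = 32.70 ✓; ∠(GE, EP) = 97.50° ✗; |EP| = 16.50 ✓.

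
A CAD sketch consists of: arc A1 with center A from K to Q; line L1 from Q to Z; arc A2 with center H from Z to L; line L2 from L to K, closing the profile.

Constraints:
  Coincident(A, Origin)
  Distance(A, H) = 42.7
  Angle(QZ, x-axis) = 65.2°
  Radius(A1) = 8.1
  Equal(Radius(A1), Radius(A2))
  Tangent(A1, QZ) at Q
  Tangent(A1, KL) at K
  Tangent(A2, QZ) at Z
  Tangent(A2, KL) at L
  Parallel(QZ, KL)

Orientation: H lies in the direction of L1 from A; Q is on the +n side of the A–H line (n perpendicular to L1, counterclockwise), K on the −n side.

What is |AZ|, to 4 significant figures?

43.46

Tangency of A1 to both parallel lines with radius 8.1 puts Q and K at A ± 8.1·n: Q = (-7.353, 3.398), K = (7.353, -3.398). Equal radii place Z and L the same way about H: Z = H + 8.1·n = (10.56, 42.16), L = H − 8.1·n = (25.26, 35.36). Then |AZ| = |Z − A| = 43.46.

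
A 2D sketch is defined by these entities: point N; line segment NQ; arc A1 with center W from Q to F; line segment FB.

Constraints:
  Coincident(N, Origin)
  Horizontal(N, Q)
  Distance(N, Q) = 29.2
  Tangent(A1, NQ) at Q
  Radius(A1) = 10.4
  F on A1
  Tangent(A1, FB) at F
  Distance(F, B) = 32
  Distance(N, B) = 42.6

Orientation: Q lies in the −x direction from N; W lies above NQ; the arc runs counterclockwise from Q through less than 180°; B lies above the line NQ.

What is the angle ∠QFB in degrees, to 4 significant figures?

139.6°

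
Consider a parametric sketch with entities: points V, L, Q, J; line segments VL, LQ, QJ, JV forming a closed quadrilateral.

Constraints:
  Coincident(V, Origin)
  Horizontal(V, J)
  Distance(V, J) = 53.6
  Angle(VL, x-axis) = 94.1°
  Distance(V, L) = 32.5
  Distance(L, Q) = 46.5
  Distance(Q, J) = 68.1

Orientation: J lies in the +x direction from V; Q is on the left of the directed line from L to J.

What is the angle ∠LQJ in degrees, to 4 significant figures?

65.55°

Checks: |LQ| = 46.50 ✓; |QJ| = 68.10 ✓.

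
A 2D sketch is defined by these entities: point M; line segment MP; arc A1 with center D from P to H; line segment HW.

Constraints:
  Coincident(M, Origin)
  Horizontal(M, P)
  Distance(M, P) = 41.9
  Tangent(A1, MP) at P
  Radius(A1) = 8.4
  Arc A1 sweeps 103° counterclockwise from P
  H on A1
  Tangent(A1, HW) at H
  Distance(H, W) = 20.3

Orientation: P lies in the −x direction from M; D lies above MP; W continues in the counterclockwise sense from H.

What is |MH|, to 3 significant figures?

35.3

M is at the origin; M and P share the same y with |MP| = 41.9 and P on the −x side, so P = (-41.9, 0.00). A1 meets MP tangentially, so DP is at right angles to MP, so D = P + (0, 8.4) = (-41.9, 8.40). On A1, P sits at bearing -90° from D; a 103° counterclockwise sweep puts H at bearing 13°, so H = D + 8.4·(cos 13°, sin 13°) = (-33.7, 10.3). Then |MH| = |H − M| = 35.3.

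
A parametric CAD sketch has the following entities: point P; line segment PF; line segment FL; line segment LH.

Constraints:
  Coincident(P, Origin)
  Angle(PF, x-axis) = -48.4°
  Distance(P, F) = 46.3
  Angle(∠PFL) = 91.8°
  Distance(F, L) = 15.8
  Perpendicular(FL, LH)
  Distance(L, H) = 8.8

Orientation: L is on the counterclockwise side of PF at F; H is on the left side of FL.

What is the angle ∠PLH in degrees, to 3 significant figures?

20.4°

P is at the origin; PF runs at -48.4° with length 46.3, so F = 46.3·(cos -48.4°, sin -48.4°) = (30.7, -34.6). ∠PFL = 91.8°, so FL runs at -48.4° + (180° − 91.8°) = 39.8° from the x-axis; with |FL| = 15.8, L = F + 15.8·(cos 39.8°, sin 39.8°) = (42.9, -24.5). FL is perpendicular to LH; with |LH| = 8.8 on the left of FL, H = L + 8.8·(-0.640, 0.768) = (37.2, -17.7). Then cos ∠PLH = LP·LH / (|LP||LH|), giving 20.4°.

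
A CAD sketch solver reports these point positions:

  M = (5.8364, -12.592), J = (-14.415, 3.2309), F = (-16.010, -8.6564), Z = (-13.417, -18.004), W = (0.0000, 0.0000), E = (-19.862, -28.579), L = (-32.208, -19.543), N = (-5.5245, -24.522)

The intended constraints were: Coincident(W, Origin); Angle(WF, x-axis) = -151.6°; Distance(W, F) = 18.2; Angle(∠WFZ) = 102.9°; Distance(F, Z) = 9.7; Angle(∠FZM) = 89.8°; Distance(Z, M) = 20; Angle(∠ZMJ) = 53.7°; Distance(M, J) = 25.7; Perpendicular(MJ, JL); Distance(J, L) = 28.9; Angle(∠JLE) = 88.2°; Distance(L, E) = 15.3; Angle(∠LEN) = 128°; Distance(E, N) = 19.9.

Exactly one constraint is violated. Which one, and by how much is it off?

Distance(E, N) = 19.9 — off by 5.00.

W = (0.00, 0.00) ✓; WF at -151.6° ✓; |WF| = 18.20 ✓; ∠WFZ = 102.9° ✓; |FZ| = 9.701 ✓; ∠FZM = 89.80° ✓; |ZM| = 20.00 ✓; ∠ZMJ = 53.70° ✓; |MJ| = 25.70 ✓; ∠(MJ, JL) = 90.00° ✓; |JL| = 28.90 ✓; ∠JLE = 88.20° ✓; |LE| = 15.30 ✓; ∠LEN = 128.0° ✓; |EN| = 14.90 ✗.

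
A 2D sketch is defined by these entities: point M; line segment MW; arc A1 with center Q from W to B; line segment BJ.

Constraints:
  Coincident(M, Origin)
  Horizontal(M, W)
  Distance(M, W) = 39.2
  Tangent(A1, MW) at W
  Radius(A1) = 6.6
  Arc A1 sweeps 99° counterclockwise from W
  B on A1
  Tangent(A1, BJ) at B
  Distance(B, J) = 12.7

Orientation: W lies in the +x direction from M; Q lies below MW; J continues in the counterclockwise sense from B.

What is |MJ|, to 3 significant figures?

40.1

M is at the origin; MW is horizontal with |MW| = 39.2 and W on the +x side, so W = (39.2, 0.00). Tangency of A1 to MW means the radius QW is perpendicular to MW, so Q = W + (0, -6.6) = (39.2, -6.60). On A1, W sits at bearing 90° from Q; a 99° counterclockwise sweep puts B at bearing 189°, so B = Q + 6.6·(cos 189°, sin 189°) = (32.7, -7.63). A1 meets BJ tangentially, so QB is at right angles to BJ, so BJ runs along (−sin 189°, cos 189°); with |BJ| = 12.7, J = (34.7, -20.2). Then |MJ| = |J − M| = 40.1.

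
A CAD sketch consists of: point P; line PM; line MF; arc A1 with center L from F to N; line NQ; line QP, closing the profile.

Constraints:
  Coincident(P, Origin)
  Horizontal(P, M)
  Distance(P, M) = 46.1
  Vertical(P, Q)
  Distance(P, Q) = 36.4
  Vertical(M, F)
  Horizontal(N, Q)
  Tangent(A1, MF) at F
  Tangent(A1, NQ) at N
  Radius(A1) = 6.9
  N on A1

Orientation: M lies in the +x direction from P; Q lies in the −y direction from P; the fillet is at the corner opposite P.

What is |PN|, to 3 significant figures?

53.5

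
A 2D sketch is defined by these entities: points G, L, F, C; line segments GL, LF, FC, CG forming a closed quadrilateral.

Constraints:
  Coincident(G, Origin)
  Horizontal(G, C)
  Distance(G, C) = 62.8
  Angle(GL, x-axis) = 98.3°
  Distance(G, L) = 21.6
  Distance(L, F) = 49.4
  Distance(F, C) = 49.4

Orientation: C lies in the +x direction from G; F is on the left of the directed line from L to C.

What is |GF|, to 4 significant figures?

60.07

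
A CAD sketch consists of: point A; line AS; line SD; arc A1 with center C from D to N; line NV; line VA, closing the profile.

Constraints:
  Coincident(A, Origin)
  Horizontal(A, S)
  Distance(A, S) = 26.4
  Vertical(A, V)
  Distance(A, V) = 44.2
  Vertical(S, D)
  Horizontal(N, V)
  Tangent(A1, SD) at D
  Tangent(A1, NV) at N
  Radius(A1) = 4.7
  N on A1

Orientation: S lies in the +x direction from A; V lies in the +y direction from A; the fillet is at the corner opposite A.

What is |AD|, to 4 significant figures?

47.51

The virtual corner opposite A is at (26.40, 44.20). Tangency of A1 to SD means the radius CD is perpendicular to SD and A1 meets NV tangentially, so CN is at right angles to NV, with radius 4.7, so the center C sits 4.7 in from both sides at C = (21.70, 39.50). That places the tangent points at D = (26.40, 39.50) on SD and N = (21.70, 44.20) on NV. Then |AD| = |D − A| = 47.51.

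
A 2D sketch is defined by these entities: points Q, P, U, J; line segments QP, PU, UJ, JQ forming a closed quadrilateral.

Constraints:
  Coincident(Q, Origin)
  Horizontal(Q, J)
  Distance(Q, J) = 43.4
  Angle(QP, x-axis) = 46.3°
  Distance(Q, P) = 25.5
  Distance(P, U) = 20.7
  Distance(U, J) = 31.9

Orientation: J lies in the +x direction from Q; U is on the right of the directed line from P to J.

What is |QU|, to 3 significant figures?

11.6

Checks: |PU| = 20.70 ✓; |UJ| = 31.90 ✓.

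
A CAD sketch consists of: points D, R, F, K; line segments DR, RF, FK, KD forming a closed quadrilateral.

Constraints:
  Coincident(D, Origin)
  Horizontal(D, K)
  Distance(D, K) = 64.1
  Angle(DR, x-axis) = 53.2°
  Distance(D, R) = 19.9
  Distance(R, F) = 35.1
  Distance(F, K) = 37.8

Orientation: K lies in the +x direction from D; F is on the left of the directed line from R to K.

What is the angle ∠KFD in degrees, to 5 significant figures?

87.230°

Checks: |RF| = 35.10 ✓; |FK| = 37.80 ✓.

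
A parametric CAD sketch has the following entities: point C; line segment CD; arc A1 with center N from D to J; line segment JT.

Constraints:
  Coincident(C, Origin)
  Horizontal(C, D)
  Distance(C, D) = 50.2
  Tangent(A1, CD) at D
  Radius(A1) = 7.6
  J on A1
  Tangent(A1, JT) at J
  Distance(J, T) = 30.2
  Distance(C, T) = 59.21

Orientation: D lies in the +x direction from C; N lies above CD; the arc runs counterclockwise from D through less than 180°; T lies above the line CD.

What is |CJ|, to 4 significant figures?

58.15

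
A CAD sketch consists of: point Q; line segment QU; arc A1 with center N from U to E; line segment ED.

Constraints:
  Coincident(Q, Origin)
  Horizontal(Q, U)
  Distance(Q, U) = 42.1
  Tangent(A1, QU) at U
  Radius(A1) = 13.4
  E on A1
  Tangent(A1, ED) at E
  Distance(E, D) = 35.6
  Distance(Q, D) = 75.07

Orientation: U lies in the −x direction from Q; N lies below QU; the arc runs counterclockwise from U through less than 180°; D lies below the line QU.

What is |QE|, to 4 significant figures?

56.89

Q is at the origin; QU is horizontal with |QU| = 42.1 and U on the −x side, so U = (-42.10, 0.000). A1 meets QU tangentially, so NU is at right angles to QU, so N = U + (0, -13.4) = (-42.10, -13.40). Since NE ⟂ ED (tangency), |ND| = √(13.4² + 35.6²) = 38.04 regardless of where E sits on A1. So D lies on both circle(Q, 75.07) and circle(N, 38.04); the below-QU intersection is D = (-57.61, -48.13). E is the foot of the tangent from D: E = (-55.48, -12.60).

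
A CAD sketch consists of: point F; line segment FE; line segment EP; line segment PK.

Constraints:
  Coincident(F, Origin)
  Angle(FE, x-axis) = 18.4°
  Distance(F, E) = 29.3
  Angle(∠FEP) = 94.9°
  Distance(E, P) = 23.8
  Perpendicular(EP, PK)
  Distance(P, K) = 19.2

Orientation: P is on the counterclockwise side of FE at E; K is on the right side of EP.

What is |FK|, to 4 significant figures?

55.08

F is at the origin; FE runs at 18.4° with length 29.3, so E = 29.3·(cos 18.4°, sin 18.4°) = (27.80, 9.249). ∠FEP = 94.9°, so EP runs at 18.4° + (180° − 94.9°) = 103.5° from the x-axis; with |EP| = 23.8, P = E + 23.8·(cos 103.5°, sin 103.5°) = (22.25, 32.39). EP ⟂ PK; with |PK| = 19.2 on the right of EP, K = P + 19.2·(0.9724, 0.2334) = (40.92, 36.87). Then |FK| = |K − F| = 55.08.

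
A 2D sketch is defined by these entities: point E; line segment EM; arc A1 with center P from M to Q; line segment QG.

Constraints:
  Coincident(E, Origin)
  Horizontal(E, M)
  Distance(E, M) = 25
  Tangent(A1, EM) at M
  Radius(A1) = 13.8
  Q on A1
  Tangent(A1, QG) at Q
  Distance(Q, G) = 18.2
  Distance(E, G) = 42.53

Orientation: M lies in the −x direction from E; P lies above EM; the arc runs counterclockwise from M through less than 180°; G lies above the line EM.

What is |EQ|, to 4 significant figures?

24.34

E is at the origin; E and M share the same y with |EM| = 25.0 and M on the −x side, so M = (-25.00, 0.000). The tangent condition forces PM to be normal to EM, so P = M + (0, 13.8) = (-25.00, 13.80). Since PQ ⟂ QG (tangency), |PG| = √(13.8² + 18.2²) = 22.84 regardless of where Q sits on A1. So G lies on both circle(E, 42.53) and circle(P, 22.84); the above-EM intersection is G = (-21.94, 36.43). Q is the foot of the tangent from G: Q = (-12.99, 20.59).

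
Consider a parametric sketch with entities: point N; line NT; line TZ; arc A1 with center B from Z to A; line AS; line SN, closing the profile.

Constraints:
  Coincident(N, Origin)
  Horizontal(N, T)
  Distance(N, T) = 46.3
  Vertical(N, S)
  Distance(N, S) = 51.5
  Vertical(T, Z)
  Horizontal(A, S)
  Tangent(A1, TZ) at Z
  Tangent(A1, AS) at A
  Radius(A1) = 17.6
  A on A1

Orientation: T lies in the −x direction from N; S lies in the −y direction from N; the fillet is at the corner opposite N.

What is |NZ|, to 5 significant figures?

57.384

The virtual corner opposite N is at (-46.300, -51.500). Tangency of A1 to TZ means the radius BZ is perpendicular to TZ and tangency of A1 to AS means the radius BA is perpendicular to AS, with radius 17.6, so the center B sits 17.6 in from both sides at B = (-28.700, -33.900). That places the tangent points at Z = (-46.300, -33.900) on TZ and A = (-28.700, -51.500) on AS. Then |NZ| = |Z − N| = 57.384.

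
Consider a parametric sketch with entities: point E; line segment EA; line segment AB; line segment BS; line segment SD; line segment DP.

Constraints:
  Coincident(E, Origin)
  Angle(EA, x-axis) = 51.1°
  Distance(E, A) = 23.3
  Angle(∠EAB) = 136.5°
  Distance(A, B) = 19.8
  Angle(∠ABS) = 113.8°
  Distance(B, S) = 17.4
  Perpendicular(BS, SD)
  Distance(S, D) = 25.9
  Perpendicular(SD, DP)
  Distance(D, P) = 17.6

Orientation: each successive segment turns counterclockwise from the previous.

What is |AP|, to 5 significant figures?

11.012

E is at the origin; EA runs at 51.1° with length 23.3, so A = (14.632, 18.133). ∠EAB = 136.5° gives AB at 94.600° from the x-axis; with |AB| = 19.8, B = (13.044, 37.869). ∠ABS = 113.8° gives BS at 160.80° from the x-axis; with |BS| = 17.4, S = (-3.3885, 43.592). The perpendicularity gives SD at right angles to BS, so SD runs at -109.20°; with |SD| = 25.9, D = (-11.906, 19.132). SD is perpendicular to DP, so DP runs at -19.200°; with |DP| = 17.6, P = (4.7148, 13.344). Then |AP| = |P − A| = 11.012.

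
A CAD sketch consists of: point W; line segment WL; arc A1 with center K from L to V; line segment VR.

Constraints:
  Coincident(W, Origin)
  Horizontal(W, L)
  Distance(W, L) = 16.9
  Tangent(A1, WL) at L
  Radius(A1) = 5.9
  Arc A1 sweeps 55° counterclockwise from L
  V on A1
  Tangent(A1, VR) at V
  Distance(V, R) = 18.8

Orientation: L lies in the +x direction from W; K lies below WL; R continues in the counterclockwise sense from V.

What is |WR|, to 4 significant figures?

17.96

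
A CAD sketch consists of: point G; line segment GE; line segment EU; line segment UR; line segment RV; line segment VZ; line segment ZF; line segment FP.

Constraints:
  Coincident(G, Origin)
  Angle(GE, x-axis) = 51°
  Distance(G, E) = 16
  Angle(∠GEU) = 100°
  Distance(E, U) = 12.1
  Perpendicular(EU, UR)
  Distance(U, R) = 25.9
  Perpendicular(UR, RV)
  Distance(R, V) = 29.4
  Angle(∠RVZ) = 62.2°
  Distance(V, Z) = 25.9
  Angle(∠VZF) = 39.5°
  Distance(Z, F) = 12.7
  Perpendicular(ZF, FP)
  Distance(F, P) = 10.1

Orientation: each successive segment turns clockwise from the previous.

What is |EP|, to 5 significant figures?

21.505

G is at the origin; GE runs at 51.0° with length 16.0, so E = (10.069, 12.434). ∠GEU = 100.0° gives EU at -29.000° from the x-axis; with |EU| = 12.1, U = (20.652, 6.5681). EU ⟂ UR, so UR runs at -119.00°; with |UR| = 25.9, R = (8.0955, -16.085). UR is perpendicular to RV, so RV runs at 151.00°; with |RV| = 29.4, V = (-17.618, -1.8311). ∠RVZ = 62.2° gives VZ at 33.200° from the x-axis; with |VZ| = 25.9, Z = (4.0538, 12.351). ∠VZF = 39.5° gives ZF at -107.30° from the x-axis; with |ZF| = 12.7, F = (0.27717, 0.22532). ZF is perpendicular to FP, so FP runs at 162.70°; with |FP| = 10.1, P = (-9.3659, 3.2288). Then |EP| = |P − E| = 21.505.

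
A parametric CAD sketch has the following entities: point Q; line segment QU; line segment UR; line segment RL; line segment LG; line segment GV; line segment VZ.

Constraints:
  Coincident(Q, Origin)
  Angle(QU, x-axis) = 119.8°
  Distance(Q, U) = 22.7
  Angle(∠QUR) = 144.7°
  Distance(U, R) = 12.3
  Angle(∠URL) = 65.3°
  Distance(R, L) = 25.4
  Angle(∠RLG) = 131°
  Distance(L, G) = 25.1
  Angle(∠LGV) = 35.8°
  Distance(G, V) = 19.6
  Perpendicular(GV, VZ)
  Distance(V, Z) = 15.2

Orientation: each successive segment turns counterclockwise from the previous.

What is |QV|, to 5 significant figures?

8.3049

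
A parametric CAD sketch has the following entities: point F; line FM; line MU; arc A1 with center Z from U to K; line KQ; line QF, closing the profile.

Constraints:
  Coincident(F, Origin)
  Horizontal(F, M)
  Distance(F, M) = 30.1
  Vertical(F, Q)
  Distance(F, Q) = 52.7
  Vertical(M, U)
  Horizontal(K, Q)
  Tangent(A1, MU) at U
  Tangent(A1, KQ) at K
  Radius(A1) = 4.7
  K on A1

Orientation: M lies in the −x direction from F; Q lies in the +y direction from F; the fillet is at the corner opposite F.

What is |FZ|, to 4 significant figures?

54.31

F is at the origin; FM is horizontal with |FM| = 30.1 and M on the −x side, so M = (-30.10, 0.000). FQ is vertical with |FQ| = 52.7 and Q on the +y side, so Q = (0.000, 52.70). The virtual corner opposite F is at (-30.10, 52.70). The tangent condition forces ZU to be normal to MU and the tangent condition forces ZK to be normal to KQ, with radius 4.7, so the center Z sits 4.7 in from both sides at Z = (-25.40, 48.00). Then |FZ| = |Z − F| = 54.31.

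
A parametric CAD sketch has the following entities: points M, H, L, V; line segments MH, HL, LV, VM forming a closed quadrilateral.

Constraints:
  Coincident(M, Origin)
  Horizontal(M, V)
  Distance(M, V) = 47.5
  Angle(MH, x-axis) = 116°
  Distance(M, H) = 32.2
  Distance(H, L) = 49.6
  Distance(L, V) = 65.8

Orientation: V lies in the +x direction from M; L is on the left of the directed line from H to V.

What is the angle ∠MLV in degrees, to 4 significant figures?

42.38°

M is at the origin; MV is horizontal with |MV| = 47.5 and V in +x, so V = (47.5, 0). MH runs at 116.0° with |MH| = 32.2, so H = (-14.12, 28.94). L is determined by |HL| = 49.6 and |LV| = 65.8 together: it lies at the intersection of circle(H, 49.6) and circle(V, 65.8). With |HV| = 68.07, the foot of the radical line on HV is 20.31 from H and the perpendicular offset is √(49.6² − 20.31²) = 45.25. Taking the left-of-HV solution: L = (23.50, 61.27).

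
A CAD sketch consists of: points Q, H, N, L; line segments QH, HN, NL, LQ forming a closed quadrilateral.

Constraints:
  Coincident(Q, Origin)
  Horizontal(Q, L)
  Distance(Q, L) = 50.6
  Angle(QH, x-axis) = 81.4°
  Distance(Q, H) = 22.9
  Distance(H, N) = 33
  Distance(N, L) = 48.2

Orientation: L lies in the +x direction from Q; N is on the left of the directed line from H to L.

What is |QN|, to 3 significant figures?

52.2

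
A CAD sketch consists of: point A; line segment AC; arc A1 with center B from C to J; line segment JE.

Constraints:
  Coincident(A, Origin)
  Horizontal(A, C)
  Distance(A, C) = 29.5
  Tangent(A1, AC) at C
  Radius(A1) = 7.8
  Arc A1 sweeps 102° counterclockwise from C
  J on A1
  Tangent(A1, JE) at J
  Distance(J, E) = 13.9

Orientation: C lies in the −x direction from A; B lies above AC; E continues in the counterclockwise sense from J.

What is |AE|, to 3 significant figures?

33.8

A is at the origin; A and C share the same y with |AC| = 29.5 and C on the −x side, so C = (-29.5, 0.00). A1 meets AC tangentially, so BC is at right angles to AC, so B = C + (0, 7.8) = (-29.5, 7.80). On A1, C sits at bearing -90° from B; a 102° counterclockwise sweep puts J at bearing 12°, so J = B + 7.8·(cos 12°, sin 12°) = (-21.9, 9.42). A1 meets JE tangentially, so BJ is at right angles to JE, so JE runs along (−sin 12°, cos 12°); with |JE| = 13.9, E = (-24.8, 23.0). Then |AE| = |E − A| = 33.8.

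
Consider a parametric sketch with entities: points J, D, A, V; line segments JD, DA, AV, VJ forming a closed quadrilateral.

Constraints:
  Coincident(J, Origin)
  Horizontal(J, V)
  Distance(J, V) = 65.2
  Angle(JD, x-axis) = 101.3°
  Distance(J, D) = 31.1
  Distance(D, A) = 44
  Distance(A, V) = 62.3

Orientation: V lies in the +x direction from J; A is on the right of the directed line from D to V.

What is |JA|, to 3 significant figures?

13.0

J is at the origin; JV is horizontal with |JV| = 65.2 and V in +x, so V = (65.2, 0). JD runs at 101.3° with |JD| = 31.1, so D = (-6.09, 30.5). A is determined by |DA| = 44.0 and |AV| = 62.3 together: it lies at the intersection of circle(D, 44.0) and circle(V, 62.3). With |DV| = 77.5, the foot of the radical line on DV is 26.2 from D and the perpendicular offset is √(44.0² − 26.2²) = 35.3. Taking the right-of-DV solution: A = (4.13, -12.3).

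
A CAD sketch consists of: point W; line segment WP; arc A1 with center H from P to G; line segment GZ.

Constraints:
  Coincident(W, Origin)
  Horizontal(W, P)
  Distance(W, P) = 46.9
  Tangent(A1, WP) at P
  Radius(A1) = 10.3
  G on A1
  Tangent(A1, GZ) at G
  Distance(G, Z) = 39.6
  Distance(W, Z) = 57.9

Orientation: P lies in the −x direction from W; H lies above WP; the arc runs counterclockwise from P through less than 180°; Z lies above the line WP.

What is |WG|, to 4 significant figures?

37.78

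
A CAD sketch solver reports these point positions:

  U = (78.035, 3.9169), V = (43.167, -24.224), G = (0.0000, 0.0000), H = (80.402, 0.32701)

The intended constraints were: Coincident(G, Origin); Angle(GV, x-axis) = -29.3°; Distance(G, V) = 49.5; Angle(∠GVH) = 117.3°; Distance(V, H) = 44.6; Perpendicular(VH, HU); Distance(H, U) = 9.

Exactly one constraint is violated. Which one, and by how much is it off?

Distance(H, U) = 9 — off by 4.70.

G = (0.00, 0.00) ✓; GV at -29.30° ✓; |GV| = 49.50 ✓; ∠GVH = 117.3° ✓; |VH| = 44.60 ✓; ∠(VH, HU) = 90.00° ✓; |HU| = 4.300 ✗.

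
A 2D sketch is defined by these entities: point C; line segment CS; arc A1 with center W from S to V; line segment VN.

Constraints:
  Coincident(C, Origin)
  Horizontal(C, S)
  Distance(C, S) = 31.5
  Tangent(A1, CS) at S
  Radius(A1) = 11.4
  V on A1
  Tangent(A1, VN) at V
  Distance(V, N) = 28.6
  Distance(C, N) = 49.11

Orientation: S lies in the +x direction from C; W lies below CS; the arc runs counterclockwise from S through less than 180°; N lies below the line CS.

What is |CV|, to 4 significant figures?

24.48

Checks: |WV| = 11.40 ✓; ∠(WV, VN) = 90.00° ✓; |VN| = 28.60 ✓; |CN| = 49.11 ✓.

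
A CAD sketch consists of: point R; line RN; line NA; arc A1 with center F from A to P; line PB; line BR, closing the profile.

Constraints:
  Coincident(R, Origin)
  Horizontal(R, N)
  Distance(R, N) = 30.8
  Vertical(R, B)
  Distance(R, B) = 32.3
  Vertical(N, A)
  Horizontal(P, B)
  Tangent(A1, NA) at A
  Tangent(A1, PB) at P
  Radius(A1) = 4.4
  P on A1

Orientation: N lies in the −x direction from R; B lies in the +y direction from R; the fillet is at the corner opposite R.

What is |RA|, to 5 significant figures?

41.558

The virtual corner opposite R is at (-30.800, 32.300). Since A1 is tangent to NA there, FA ⟂ NA and the tangent condition forces FP to be normal to PB, with radius 4.4, so the center F sits 4.4 in from both sides at F = (-26.400, 27.900). That places the tangent points at A = (-30.800, 27.900) on NA and P = (-26.400, 32.300) on PB. Then |RA| = |A − R| = 41.558.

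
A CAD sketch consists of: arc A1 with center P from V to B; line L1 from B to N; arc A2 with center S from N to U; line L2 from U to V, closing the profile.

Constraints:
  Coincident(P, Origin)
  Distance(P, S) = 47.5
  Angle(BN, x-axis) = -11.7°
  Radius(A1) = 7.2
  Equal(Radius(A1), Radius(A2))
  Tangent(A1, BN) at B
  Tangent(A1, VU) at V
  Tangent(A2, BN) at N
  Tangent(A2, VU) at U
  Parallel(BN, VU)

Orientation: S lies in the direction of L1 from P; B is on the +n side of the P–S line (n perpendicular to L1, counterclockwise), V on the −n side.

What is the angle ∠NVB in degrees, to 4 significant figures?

73.13°

Tangency of A1 to both parallel lines with radius 7.2 puts B and V at P ± 7.2·n: B = (1.460, 7.050), V = (-1.460, -7.050). Equal radii place N and U the same way about S: N = S + 7.2·n = (47.97, -2.582), U = S − 7.2·n = (45.05, -16.68). Then cos ∠NVB = VN·VB / (|VN||VB|), giving 73.13°.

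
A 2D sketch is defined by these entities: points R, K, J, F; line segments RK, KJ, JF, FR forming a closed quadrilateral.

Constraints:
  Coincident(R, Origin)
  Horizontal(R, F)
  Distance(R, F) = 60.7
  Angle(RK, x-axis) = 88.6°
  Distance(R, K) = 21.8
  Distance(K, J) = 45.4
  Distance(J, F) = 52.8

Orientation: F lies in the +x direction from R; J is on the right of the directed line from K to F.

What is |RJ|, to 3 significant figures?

25.4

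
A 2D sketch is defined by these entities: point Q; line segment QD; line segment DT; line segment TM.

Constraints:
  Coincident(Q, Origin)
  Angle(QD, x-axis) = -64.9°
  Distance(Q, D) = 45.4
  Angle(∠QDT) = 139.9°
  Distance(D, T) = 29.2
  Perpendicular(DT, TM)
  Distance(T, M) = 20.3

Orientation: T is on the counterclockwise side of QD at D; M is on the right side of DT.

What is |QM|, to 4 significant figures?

80.88

∠QDT = 139.9°, so DT runs at -64.9° + (180° − 139.9°) = -24.80° from the x-axis; with |DT| = 29.2, T = D + 29.2·(cos -24.80°, sin -24.80°) = (45.77, -53.36). The perpendicularity gives TM at right angles to DT; with |TM| = 20.3 on the right of DT, M = T + 20.3·(-0.4195, -0.9078) = (37.25, -71.79). Then |QM| = |M − Q| = 80.88.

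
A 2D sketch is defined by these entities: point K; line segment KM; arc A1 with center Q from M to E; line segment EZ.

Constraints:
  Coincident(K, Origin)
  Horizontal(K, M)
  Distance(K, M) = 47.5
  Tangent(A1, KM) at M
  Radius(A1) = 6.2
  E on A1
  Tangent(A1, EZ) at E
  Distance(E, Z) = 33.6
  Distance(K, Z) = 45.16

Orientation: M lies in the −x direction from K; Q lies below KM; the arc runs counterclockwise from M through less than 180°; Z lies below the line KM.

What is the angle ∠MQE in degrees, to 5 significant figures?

133.65°

K is at the origin; K and M share the same y with |KM| = 47.5 and M on the −x side, so M = (-47.500, 0.0000). A1 meets KM tangentially, so QM is at right angles to KM, so Q = M + (0, -6.2) = (-47.500, -6.2000). Since QE ⟂ EZ (tangency), |QZ| = √(6.2² + 33.6²) = 34.167 regardless of where E sits on A1. So Z lies on both circle(K, 45.16) and circle(Q, 34.167); the below-KM intersection is Z = (-28.793, -34.791). E is the foot of the tangent from Z: E = (-51.986, -10.480).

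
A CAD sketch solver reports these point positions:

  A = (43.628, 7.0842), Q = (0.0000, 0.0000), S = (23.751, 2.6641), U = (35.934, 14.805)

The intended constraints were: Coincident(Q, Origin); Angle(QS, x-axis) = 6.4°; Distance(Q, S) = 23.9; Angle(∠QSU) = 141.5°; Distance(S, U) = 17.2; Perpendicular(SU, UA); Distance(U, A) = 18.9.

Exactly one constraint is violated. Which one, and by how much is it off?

Distance(U, A) = 18.9 — off by 8.00.

Q = (0.00, 0.00) ✓; QS at 6.400° ✓; |QS| = 23.90 ✓; ∠QSU = 141.5° ✓; |SU| = 17.20 ✓; ∠(SU, UA) = 90.00° ✓; |UA| = 10.90 ✗.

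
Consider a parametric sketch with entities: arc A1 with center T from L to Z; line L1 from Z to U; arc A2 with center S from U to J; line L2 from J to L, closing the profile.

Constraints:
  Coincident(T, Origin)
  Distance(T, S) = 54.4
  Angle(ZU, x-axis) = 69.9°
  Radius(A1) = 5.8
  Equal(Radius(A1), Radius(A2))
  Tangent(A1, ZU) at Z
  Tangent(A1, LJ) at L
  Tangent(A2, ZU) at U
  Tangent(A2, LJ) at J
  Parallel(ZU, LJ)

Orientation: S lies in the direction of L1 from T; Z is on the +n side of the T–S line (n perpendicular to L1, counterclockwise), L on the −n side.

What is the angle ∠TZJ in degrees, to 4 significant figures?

77.96°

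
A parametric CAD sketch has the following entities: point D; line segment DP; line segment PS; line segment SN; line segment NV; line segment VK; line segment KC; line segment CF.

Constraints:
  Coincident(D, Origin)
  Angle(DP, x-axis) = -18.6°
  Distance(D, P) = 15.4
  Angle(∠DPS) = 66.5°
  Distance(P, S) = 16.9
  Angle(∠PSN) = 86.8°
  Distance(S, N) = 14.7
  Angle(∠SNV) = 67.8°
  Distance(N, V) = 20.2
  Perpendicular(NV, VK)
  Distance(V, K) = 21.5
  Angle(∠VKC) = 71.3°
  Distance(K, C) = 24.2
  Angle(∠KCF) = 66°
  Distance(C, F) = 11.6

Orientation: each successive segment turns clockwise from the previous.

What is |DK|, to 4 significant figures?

27.55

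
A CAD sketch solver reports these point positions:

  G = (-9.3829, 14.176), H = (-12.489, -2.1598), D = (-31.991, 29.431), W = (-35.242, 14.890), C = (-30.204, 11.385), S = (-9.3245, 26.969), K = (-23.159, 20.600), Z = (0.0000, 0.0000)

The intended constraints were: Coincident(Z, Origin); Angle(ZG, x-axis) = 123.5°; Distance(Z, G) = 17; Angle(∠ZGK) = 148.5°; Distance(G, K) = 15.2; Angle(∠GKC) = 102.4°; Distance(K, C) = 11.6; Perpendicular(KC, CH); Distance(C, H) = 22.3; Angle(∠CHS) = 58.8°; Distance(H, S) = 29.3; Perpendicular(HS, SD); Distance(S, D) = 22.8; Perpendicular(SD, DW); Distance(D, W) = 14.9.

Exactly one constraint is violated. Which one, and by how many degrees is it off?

Perpendicular(SD, DW) — off by 6.40°.

Z = (0.00, 0.00) ✓; ZG at 123.5° ✓; |ZG| = 17.00 ✓; ∠ZGK = 148.5° ✓; |GK| = 15.20 ✓; ∠GKC = 102.4° ✓; |KC| = 11.60 ✓; ∠(KC, CH) = 90.00° ✓; |CH| = 22.30 ✓; ∠CHS = 58.80° ✓; |HS| = 29.30 ✓; ∠(HS, SD) = 90.00° ✓; |SD| = 22.80 ✓; ∠(SD, DW) = 83.60° ✗; |DW| = 14.90 ✓.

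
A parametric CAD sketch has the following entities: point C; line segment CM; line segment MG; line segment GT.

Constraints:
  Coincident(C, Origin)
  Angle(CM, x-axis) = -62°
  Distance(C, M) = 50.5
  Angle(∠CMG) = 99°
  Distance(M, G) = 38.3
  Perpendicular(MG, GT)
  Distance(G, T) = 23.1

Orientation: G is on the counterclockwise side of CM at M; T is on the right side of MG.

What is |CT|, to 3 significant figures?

86.4

∠CMG = 99.0°, so MG runs at -62.0° + (180° − 99.0°) = 19.0° from the x-axis; with |MG| = 38.3, G = M + 38.3·(cos 19.0°, sin 19.0°) = (59.9, -32.1). MG is perpendicular to GT; with |GT| = 23.1 on the right of MG, T = G + 23.1·(0.326, -0.946) = (67.4, -54.0). Then |CT| = |T − C| = 86.4.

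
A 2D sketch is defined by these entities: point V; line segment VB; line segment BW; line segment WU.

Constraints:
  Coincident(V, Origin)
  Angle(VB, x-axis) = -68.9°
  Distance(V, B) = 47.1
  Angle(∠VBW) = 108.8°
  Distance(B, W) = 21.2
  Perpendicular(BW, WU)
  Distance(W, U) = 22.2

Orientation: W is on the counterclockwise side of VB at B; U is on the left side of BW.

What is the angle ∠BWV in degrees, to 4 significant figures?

50.79°

V is at the origin; VB runs at -68.9° with length 47.1, so B = 47.1·(cos -68.9°, sin -68.9°) = (16.96, -43.94). ∠VBW = 108.8°, so BW runs at -68.9° + (180° − 108.8°) = 2.300° from the x-axis; with |BW| = 21.2, W = B + 21.2·(cos 2.300°, sin 2.300°) = (38.14, -43.09). Then cos ∠BWV = WB·WV / (|WB||WV|), giving 50.79°.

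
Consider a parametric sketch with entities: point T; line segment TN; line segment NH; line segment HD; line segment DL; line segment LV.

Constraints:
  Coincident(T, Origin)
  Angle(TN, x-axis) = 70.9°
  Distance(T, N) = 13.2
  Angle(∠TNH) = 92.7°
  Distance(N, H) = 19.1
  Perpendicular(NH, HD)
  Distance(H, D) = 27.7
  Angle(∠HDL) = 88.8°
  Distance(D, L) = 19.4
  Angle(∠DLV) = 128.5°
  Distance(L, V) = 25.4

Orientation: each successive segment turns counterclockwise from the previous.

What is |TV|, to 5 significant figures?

16.253

∠HDL = 88.8° gives DL at -20.600° from the x-axis; with |DL| = 19.4, L = (-5.5421, -12.978). ∠DLV = 128.5° gives LV at 30.900° from the x-axis; with |LV| = 25.4, V = (16.253, 0.065614). Then |TV| = |V − T| = 16.253.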